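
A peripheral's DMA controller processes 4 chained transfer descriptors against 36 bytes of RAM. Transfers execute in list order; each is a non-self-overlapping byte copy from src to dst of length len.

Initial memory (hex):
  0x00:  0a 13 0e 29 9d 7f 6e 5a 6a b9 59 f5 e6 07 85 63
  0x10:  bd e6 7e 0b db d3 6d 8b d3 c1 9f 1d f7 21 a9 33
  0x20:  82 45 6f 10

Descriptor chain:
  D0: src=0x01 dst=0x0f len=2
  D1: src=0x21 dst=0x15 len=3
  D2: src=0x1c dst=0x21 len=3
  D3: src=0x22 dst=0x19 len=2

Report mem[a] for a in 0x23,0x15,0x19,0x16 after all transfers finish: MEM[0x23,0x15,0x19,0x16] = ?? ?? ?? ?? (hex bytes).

[0] 0x01->0x0f len=2 : 13 0e
[1] 0x21->0x15 len=3 : 45 6f 10
[2] 0x1c->0x21 len=3 : f7 21 a9
[3] 0x22->0x19 len=2 : 21 a9
query mem[0x23]=0xa9, mem[0x15]=0x45, mem[0x19]=0x21, mem[0x16]=0x6f

MEM[0x23,0x15,0x19,0x16] = a9 45 21 6f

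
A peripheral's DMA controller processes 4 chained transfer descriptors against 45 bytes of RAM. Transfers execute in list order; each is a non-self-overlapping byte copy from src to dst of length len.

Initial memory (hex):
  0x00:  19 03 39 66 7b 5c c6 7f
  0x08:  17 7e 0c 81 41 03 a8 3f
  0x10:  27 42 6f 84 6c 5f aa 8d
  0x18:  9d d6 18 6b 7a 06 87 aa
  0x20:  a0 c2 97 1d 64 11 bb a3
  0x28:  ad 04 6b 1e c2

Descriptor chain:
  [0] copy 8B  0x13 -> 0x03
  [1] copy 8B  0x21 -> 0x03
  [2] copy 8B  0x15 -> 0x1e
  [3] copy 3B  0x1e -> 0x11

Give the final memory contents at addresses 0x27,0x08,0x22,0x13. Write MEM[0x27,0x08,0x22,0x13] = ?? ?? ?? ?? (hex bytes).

MEM[0x27,0x08,0x22,0x13] = a3 bb d6 8d

#0 dst[0x03+8] := {0x84,0x6c,0x5f,0xaa,0x8d,0x9d,0xd6,0x18}
#1 dst[0x03+8] := {0xc2,0x97,0x1d,0x64,0x11,0xbb,0xa3,0xad}
#2 dst[0x1e+8] := {0x5f,0xaa,0x8d,0x9d,0xd6,0x18,0x6b,0x7a}
#3 dst[0x11+3] := {0x5f,0xaa,0x8d}
query mem[0x27]=0xa3, mem[0x08]=0xbb, mem[0x22]=0xd6, mem[0x13]=0x8d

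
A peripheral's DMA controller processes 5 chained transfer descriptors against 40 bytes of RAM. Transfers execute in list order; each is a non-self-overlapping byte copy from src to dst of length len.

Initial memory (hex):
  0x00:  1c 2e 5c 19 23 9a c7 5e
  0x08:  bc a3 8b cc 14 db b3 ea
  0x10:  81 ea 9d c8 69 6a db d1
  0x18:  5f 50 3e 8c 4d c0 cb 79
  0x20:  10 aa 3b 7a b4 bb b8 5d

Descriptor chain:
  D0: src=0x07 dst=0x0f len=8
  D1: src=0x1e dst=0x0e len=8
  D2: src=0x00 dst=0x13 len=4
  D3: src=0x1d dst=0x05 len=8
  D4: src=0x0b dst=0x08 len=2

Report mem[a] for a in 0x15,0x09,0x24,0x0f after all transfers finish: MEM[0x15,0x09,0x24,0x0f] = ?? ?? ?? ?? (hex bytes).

MEM[0x15,0x09,0x24,0x0f] = 5c b4 b4 79

#0 dst[0x0f+8] := {0x5e,0xbc,0xa3,0x8b,0xcc,0x14,0xdb,0xb3}
#1 dst[0x0e+8] := {0xcb,0x79,0x10,0xaa,0x3b,0x7a,0xb4,0xbb}
#2 dst[0x13+4] := {0x1c,0x2e,0x5c,0x19}
#3 dst[0x05+8] := {0xc0,0xcb,0x79,0x10,0xaa,0x3b,0x7a,0xb4}
#4 dst[0x08+2] := {0x7a,0xb4}
query mem[0x15]=0x5c, mem[0x09]=0xb4, mem[0x24]=0xb4, mem[0x0f]=0x79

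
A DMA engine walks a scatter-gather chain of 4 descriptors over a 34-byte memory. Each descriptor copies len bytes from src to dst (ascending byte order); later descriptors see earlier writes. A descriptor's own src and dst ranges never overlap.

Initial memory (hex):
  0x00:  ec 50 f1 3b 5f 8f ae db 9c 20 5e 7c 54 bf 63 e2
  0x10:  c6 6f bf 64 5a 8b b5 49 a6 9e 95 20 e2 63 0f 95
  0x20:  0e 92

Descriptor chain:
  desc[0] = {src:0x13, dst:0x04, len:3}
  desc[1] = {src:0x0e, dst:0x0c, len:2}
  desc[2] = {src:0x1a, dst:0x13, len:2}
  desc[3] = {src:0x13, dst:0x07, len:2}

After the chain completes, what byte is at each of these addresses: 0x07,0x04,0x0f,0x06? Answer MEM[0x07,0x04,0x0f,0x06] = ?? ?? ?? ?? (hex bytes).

D0: mem[0x04..0x06] <- [64 5a 8b]
D1: mem[0x0c..0x0d] <- [63 e2]
D2: mem[0x13..0x14] <- [95 20]
D3: mem[0x07..0x08] <- [95 20]
query mem[0x07]=0x95, mem[0x04]=0x64, mem[0x0f]=0xe2, mem[0x06]=0x8b

MEM[0x07,0x04,0x0f,0x06] = 95 64 e2 8b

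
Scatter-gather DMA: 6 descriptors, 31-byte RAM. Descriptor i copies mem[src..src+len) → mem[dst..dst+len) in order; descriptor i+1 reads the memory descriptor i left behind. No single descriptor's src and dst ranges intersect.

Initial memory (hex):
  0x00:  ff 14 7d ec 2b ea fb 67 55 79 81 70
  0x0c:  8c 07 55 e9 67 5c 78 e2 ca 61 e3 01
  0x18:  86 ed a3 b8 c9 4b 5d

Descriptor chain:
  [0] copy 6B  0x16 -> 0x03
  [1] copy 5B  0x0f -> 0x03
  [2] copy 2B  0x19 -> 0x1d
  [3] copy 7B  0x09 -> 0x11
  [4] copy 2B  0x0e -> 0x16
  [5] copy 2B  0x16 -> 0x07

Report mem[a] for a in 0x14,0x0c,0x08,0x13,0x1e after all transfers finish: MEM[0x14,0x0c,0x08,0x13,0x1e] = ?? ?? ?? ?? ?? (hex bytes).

#0 dst[0x03+6] := {0xe3,0x01,0x86,0xed,0xa3,0xb8}
#1 dst[0x03+5] := {0xe9,0x67,0x5c,0x78,0xe2}
#2 dst[0x1d+2] := {0xed,0xa3}
#3 dst[0x11+7] := {0x79,0x81,0x70,0x8c,0x07,0x55,0xe9}
#4 dst[0x16+2] := {0x55,0xe9}
#5 dst[0x07+2] := {0x55,0xe9}
query mem[0x14]=0x8c, mem[0x0c]=0x8c, mem[0x08]=0xe9, mem[0x13]=0x70, mem[0x1e]=0xa3

MEM[0x14,0x0c,0x08,0x13,0x1e] = 8c 8c e9 70 a3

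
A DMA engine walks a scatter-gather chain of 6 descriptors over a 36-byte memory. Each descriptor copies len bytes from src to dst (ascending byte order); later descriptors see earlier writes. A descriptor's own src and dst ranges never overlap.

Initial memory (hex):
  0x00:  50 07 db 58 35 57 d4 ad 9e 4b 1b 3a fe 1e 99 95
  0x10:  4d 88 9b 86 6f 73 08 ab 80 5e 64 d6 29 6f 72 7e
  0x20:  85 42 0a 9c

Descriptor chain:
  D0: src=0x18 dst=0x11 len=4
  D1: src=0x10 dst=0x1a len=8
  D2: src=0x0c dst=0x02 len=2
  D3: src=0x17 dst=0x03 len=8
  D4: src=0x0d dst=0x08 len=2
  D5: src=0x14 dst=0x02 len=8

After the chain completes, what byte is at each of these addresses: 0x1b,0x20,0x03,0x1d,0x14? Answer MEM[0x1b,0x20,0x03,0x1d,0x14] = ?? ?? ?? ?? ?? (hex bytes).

MEM[0x1b,0x20,0x03,0x1d,0x14] = 80 08 73 64 d6

[0] 0x18->0x11 len=4 : 80 5e 64 d6
[1] 0x10->0x1a len=8 : 4d 80 5e 64 d6 73 08 ab
[2] 0x0c->0x02 len=2 : fe 1e
[3] 0x17->0x03 len=8 : ab 80 5e 4d 80 5e 64 d6
[4] 0x0d->0x08 len=2 : 1e 99
[5] 0x14->0x02 len=8 : d6 73 08 ab 80 5e 4d 80
query mem[0x1b]=0x80, mem[0x20]=0x08, mem[0x03]=0x73, mem[0x1d]=0x64, mem[0x14]=0xd6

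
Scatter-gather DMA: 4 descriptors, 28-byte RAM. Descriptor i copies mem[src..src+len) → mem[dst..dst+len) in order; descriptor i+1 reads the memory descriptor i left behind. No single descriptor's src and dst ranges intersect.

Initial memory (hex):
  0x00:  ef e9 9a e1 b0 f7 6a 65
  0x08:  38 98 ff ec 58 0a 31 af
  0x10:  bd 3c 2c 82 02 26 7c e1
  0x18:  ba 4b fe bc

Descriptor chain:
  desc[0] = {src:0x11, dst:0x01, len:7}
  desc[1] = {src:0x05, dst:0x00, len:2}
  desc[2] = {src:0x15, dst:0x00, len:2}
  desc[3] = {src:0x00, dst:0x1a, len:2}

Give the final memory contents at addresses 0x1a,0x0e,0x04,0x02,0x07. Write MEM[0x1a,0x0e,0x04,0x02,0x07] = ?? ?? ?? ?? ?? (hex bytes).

MEM[0x1a,0x0e,0x04,0x02,0x07] = 26 31 02 2c e1

D0: mem[0x01..0x07] <- [3c 2c 82 02 26 7c e1]
D1: mem[0x00..0x01] <- [26 7c]
D2: mem[0x00..0x01] <- [26 7c]
D3: mem[0x1a..0x1b] <- [26 7c]
query mem[0x1a]=0x26, mem[0x0e]=0x31, mem[0x04]=0x02, mem[0x02]=0x2c, mem[0x07]=0xe1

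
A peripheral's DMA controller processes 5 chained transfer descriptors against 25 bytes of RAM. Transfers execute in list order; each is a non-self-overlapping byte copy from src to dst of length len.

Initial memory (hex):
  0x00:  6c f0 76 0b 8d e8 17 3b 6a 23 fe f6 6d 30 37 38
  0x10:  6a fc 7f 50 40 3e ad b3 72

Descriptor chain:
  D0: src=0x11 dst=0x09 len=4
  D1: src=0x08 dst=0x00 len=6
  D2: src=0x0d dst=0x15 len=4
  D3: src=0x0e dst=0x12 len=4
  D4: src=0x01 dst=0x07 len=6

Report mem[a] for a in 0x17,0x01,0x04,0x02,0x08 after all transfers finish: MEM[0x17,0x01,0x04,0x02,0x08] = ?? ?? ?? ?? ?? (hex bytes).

MEM[0x17,0x01,0x04,0x02,0x08] = 38 fc 40 7f 7f

  after D0: wrote 4B at 0x09 = fc7f5040
  after D1: wrote 6B at 0x00 = 6afc7f504030
  after D2: wrote 4B at 0x15 = 3037386a
  after D3: wrote 4B at 0x12 = 37386afc
  after D4: wrote 6B at 0x07 = fc7f50403017
query mem[0x17]=0x38, mem[0x01]=0xfc, mem[0x04]=0x40, mem[0x02]=0x7f, mem[0x08]=0x7f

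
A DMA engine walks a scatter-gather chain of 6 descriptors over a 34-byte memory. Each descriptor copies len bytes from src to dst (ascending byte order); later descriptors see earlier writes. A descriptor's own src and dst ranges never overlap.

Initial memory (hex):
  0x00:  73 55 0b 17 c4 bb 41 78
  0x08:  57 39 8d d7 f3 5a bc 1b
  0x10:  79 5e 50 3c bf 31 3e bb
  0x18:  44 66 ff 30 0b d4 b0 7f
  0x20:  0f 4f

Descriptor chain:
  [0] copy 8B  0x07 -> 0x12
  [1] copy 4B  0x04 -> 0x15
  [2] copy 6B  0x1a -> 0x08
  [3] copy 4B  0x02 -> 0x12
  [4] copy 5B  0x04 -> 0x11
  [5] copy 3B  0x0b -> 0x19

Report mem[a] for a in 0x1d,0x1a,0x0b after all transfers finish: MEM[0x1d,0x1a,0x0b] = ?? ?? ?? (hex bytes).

#0 dst[0x12+8] := {0x78,0x57,0x39,0x8d,0xd7,0xf3,0x5a,0xbc}
#1 dst[0x15+4] := {0xc4,0xbb,0x41,0x78}
#2 dst[0x08+6] := {0xff,0x30,0x0b,0xd4,0xb0,0x7f}
#3 dst[0x12+4] := {0x0b,0x17,0xc4,0xbb}
#4 dst[0x11+5] := {0xc4,0xbb,0x41,0x78,0xff}
#5 dst[0x19+3] := {0xd4,0xb0,0x7f}
query mem[0x1d]=0xd4, mem[0x1a]=0xb0, mem[0x0b]=0xd4

MEM[0x1d,0x1a,0x0b] = d4 b0 d4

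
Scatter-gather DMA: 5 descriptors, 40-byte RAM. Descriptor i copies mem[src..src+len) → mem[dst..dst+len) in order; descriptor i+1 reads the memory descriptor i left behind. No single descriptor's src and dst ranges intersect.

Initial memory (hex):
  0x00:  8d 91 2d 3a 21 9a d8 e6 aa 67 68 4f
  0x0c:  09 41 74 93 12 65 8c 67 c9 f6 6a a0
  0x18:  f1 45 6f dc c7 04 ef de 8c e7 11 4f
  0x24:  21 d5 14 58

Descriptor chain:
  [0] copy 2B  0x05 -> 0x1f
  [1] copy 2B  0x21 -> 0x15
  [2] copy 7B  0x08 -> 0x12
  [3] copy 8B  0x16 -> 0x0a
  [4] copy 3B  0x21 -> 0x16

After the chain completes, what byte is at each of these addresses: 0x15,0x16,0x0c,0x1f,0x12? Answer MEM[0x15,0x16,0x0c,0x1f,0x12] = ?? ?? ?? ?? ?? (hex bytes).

MEM[0x15,0x16,0x0c,0x1f,0x12] = 4f e7 74 9a aa

  after D0: wrote 2B at 0x1f = 9ad8
  after D1: wrote 2B at 0x15 = e711
  after D2: wrote 7B at 0x12 = aa67684f094174
  after D3: wrote 8B at 0x0a = 094174456fdcc704
  after D4: wrote 3B at 0x16 = e7114f
query mem[0x15]=0x4f, mem[0x16]=0xe7, mem[0x0c]=0x74, mem[0x1f]=0x9a, mem[0x12]=0xaa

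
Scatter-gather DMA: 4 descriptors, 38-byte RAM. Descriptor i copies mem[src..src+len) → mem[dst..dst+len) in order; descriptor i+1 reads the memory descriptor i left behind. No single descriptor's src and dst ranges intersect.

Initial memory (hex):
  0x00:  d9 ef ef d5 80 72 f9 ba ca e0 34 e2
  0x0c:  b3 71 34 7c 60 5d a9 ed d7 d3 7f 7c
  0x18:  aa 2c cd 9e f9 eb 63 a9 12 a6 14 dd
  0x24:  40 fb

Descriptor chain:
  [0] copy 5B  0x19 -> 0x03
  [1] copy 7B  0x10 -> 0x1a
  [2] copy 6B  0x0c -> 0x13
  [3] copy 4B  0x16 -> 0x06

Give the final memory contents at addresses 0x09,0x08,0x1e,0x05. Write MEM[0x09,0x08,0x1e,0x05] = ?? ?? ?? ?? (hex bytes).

[0] 0x19->0x03 len=5 : 2c cd 9e f9 eb
[1] 0x10->0x1a len=7 : 60 5d a9 ed d7 d3 7f
[2] 0x0c->0x13 len=6 : b3 71 34 7c 60 5d
[3] 0x16->0x06 len=4 : 7c 60 5d 2c
query mem[0x09]=0x2c, mem[0x08]=0x5d, mem[0x1e]=0xd7, mem[0x05]=0x9e

MEM[0x09,0x08,0x1e,0x05] = 2c 5d d7 9e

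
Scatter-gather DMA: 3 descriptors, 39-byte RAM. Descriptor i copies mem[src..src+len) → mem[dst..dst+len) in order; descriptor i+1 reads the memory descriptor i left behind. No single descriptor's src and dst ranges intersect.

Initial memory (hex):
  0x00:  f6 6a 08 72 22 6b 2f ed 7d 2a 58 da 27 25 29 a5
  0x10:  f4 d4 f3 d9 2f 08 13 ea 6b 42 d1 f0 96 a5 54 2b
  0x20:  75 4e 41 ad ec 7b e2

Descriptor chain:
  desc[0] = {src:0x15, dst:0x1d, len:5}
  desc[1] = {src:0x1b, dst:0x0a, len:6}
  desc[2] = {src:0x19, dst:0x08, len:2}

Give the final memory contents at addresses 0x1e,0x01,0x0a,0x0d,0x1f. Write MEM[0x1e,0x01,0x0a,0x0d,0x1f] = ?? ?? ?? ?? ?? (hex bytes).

[0] 0x15->0x1d len=5 : 08 13 ea 6b 42
[1] 0x1b->0x0a len=6 : f0 96 08 13 ea 6b
[2] 0x19->0x08 len=2 : 42 d1
query mem[0x1e]=0x13, mem[0x01]=0x6a, mem[0x0a]=0xf0, mem[0x0d]=0x13, mem[0x1f]=0xea

MEM[0x1e,0x01,0x0a,0x0d,0x1f] = 13 6a f0 13 ea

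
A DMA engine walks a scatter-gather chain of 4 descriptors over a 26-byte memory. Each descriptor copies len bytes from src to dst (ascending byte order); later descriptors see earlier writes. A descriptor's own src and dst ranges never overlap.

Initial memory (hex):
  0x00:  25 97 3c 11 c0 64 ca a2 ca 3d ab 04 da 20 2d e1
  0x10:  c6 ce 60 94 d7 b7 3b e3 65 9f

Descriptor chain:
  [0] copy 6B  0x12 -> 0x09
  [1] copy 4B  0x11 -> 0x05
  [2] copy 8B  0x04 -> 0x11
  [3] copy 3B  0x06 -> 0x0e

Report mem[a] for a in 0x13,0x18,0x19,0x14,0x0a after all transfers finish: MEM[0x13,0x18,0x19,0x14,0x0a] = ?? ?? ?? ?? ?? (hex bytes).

MEM[0x13,0x18,0x19,0x14,0x0a] = 60 d7 9f 94 94

D0: mem[0x09..0x0e] <- [60 94 d7 b7 3b e3]
D1: mem[0x05..0x08] <- [ce 60 94 d7]
D2: mem[0x11..0x18] <- [c0 ce 60 94 d7 60 94 d7]
D3: mem[0x0e..0x10] <- [60 94 d7]
query mem[0x13]=0x60, mem[0x18]=0xd7, mem[0x19]=0x9f, mem[0x14]=0x94, mem[0x0a]=0x94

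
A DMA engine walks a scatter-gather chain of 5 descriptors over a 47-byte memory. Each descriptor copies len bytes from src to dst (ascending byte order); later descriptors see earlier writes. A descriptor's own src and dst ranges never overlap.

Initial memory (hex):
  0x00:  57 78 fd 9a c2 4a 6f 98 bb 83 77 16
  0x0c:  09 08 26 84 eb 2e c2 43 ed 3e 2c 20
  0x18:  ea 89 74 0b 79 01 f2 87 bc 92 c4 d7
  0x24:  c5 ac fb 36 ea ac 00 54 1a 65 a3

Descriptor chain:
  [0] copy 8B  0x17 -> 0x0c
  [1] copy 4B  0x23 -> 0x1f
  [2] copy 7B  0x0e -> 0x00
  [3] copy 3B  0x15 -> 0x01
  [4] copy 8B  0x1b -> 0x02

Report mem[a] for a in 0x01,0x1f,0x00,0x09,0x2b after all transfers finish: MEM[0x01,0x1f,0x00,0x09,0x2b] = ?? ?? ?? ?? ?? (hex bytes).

#0 dst[0x0c+8] := {0x20,0xea,0x89,0x74,0x0b,0x79,0x01,0xf2}
#1 dst[0x1f+4] := {0xd7,0xc5,0xac,0xfb}
#2 dst[0x00+7] := {0x89,0x74,0x0b,0x79,0x01,0xf2,0xed}
#3 dst[0x01+3] := {0x3e,0x2c,0x20}
#4 dst[0x02+8] := {0x0b,0x79,0x01,0xf2,0xd7,0xc5,0xac,0xfb}
query mem[0x01]=0x3e, mem[0x1f]=0xd7, mem[0x00]=0x89, mem[0x09]=0xfb, mem[0x2b]=0x54

MEM[0x01,0x1f,0x00,0x09,0x2b] = 3e d7 89 fb 54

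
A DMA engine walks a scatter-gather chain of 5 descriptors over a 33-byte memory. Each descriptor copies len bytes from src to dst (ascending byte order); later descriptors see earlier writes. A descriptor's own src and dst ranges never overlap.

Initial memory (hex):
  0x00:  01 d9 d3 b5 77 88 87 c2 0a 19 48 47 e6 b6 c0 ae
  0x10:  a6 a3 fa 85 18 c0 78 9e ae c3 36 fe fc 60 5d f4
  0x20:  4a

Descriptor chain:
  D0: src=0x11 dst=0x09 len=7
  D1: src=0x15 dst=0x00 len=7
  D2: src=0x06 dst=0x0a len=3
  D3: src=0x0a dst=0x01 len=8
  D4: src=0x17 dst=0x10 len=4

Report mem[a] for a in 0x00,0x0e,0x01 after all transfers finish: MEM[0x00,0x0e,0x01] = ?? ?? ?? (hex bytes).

MEM[0x00,0x0e,0x01] = c0 78 fe

D0: mem[0x09..0x0f] <- [a3 fa 85 18 c0 78 9e]
D1: mem[0x00..0x06] <- [c0 78 9e ae c3 36 fe]
D2: mem[0x0a..0x0c] <- [fe c2 0a]
D3: mem[0x01..0x08] <- [fe c2 0a c0 78 9e a6 a3]
D4: mem[0x10..0x13] <- [9e ae c3 36]
query mem[0x00]=0xc0, mem[0x0e]=0x78, mem[0x01]=0xfe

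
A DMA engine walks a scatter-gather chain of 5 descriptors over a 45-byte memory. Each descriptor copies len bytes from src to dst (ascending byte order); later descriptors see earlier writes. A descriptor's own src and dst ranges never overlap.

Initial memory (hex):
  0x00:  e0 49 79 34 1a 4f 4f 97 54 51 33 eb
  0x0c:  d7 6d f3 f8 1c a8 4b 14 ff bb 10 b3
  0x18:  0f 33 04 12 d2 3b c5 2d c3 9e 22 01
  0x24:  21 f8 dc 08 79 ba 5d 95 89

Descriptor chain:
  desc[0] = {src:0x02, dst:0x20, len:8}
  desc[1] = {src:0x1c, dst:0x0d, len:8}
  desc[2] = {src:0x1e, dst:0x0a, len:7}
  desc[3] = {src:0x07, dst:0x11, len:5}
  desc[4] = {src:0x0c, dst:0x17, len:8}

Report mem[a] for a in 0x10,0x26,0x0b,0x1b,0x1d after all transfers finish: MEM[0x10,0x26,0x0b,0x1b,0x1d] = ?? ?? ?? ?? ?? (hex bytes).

D0: mem[0x20..0x27] <- [79 34 1a 4f 4f 97 54 51]
D1: mem[0x0d..0x14] <- [d2 3b c5 2d 79 34 1a 4f]
D2: mem[0x0a..0x10] <- [c5 2d 79 34 1a 4f 4f]
D3: mem[0x11..0x15] <- [97 54 51 c5 2d]
D4: mem[0x17..0x1e] <- [79 34 1a 4f 4f 97 54 51]
query mem[0x10]=0x4f, mem[0x26]=0x54, mem[0x0b]=0x2d, mem[0x1b]=0x4f, mem[0x1d]=0x54

MEM[0x10,0x26,0x0b,0x1b,0x1d] = 4f 54 2d 4f 54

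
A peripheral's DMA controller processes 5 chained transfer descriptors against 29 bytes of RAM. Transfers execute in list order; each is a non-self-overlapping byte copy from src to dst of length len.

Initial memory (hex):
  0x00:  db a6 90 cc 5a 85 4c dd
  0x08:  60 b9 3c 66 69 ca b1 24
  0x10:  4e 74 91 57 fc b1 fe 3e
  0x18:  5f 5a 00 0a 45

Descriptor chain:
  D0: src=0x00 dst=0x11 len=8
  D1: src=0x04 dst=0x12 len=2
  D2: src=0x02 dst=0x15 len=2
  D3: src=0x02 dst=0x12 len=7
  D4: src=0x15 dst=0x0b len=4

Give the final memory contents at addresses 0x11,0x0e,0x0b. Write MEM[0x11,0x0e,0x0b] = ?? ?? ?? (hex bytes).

MEM[0x11,0x0e,0x0b] = db 60 85

#0 dst[0x11+8] := {0xdb,0xa6,0x90,0xcc,0x5a,0x85,0x4c,0xdd}
#1 dst[0x12+2] := {0x5a,0x85}
#2 dst[0x15+2] := {0x90,0xcc}
#3 dst[0x12+7] := {0x90,0xcc,0x5a,0x85,0x4c,0xdd,0x60}
#4 dst[0x0b+4] := {0x85,0x4c,0xdd,0x60}
query mem[0x11]=0xdb, mem[0x0e]=0x60, mem[0x0b]=0x85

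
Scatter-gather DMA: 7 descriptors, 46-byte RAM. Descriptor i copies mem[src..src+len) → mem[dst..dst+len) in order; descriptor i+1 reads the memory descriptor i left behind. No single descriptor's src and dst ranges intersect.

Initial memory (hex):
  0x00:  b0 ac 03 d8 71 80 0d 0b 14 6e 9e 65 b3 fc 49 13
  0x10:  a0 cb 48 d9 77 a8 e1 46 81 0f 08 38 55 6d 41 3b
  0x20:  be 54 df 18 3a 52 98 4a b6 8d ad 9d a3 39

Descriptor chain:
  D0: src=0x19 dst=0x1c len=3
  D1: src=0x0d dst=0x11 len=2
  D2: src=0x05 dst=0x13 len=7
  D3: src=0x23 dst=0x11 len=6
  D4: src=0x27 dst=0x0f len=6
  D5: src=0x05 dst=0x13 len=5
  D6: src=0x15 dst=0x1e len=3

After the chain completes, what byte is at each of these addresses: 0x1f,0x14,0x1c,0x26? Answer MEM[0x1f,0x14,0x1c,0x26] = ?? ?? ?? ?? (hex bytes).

MEM[0x1f,0x14,0x1c,0x26] = 14 0d 0f 98

#0 dst[0x1c+3] := {0x0f,0x08,0x38}
#1 dst[0x11+2] := {0xfc,0x49}
#2 dst[0x13+7] := {0x80,0x0d,0x0b,0x14,0x6e,0x9e,0x65}
#3 dst[0x11+6] := {0x18,0x3a,0x52,0x98,0x4a,0xb6}
#4 dst[0x0f+6] := {0x4a,0xb6,0x8d,0xad,0x9d,0xa3}
#5 dst[0x13+5] := {0x80,0x0d,0x0b,0x14,0x6e}
#6 dst[0x1e+3] := {0x0b,0x14,0x6e}
query mem[0x1f]=0x14, mem[0x14]=0x0d, mem[0x1c]=0x0f, mem[0x26]=0x98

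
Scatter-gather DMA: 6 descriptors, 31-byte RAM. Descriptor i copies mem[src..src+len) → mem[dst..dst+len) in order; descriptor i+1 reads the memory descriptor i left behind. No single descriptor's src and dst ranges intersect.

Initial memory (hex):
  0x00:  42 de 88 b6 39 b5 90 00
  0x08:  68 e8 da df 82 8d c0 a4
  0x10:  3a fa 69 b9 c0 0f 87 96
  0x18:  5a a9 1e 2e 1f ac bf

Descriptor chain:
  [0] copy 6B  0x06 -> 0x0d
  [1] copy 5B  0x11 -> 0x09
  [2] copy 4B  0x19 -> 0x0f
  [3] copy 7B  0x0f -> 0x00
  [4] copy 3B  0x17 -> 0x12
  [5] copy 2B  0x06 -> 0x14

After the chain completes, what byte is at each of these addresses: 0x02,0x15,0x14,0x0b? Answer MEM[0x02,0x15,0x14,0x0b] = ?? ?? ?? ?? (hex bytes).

D0: mem[0x0d..0x12] <- [90 00 68 e8 da df]
D1: mem[0x09..0x0d] <- [da df b9 c0 0f]
D2: mem[0x0f..0x12] <- [a9 1e 2e 1f]
D3: mem[0x00..0x06] <- [a9 1e 2e 1f b9 c0 0f]
D4: mem[0x12..0x14] <- [96 5a a9]
D5: mem[0x14..0x15] <- [0f 00]
query mem[0x02]=0x2e, mem[0x15]=0x00, mem[0x14]=0x0f, mem[0x0b]=0xb9

MEM[0x02,0x15,0x14,0x0b] = 2e 00 0f b9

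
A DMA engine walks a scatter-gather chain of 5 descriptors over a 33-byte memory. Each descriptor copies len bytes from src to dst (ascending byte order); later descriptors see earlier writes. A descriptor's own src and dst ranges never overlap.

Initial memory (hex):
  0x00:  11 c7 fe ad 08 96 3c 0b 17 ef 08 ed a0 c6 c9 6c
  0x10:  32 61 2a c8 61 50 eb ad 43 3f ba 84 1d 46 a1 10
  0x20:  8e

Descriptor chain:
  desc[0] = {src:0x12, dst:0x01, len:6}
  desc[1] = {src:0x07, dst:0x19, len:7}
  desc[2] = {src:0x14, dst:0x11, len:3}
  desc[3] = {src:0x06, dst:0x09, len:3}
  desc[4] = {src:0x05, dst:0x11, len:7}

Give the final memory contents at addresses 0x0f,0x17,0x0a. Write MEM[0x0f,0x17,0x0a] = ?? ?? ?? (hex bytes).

  after D0: wrote 6B at 0x01 = 2ac86150ebad
  after D1: wrote 7B at 0x19 = 0b17ef08eda0c6
  after D2: wrote 3B at 0x11 = 6150eb
  after D3: wrote 3B at 0x09 = ad0b17
  after D4: wrote 7B at 0x11 = ebad0b17ad0b17
query mem[0x0f]=0x6c, mem[0x17]=0x17, mem[0x0a]=0x0b

MEM[0x0f,0x17,0x0a] = 6c 17 0b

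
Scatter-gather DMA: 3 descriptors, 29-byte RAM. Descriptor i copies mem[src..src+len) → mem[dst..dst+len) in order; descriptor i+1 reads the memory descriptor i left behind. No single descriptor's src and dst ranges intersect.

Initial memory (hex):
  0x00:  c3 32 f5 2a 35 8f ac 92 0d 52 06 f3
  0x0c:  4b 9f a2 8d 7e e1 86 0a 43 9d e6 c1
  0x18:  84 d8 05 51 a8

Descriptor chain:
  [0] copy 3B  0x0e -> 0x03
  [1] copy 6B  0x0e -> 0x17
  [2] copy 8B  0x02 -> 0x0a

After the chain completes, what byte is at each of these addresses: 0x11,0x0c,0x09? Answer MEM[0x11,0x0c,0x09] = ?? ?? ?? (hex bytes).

#0 dst[0x03+3] := {0xa2,0x8d,0x7e}
#1 dst[0x17+6] := {0xa2,0x8d,0x7e,0xe1,0x86,0x0a}
#2 dst[0x0a+8] := {0xf5,0xa2,0x8d,0x7e,0xac,0x92,0x0d,0x52}
query mem[0x11]=0x52, mem[0x0c]=0x8d, mem[0x09]=0x52

MEM[0x11,0x0c,0x09] = 52 8d 52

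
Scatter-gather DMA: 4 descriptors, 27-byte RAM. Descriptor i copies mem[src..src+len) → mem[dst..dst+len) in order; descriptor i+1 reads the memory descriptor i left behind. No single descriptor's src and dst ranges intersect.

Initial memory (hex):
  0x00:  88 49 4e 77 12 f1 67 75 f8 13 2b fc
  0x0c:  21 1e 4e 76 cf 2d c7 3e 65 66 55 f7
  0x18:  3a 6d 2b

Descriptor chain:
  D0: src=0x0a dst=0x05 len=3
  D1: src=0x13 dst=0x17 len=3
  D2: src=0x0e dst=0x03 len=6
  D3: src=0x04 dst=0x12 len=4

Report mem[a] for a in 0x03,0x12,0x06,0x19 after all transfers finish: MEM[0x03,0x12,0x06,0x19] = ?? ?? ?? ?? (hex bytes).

#0 dst[0x05+3] := {0x2b,0xfc,0x21}
#1 dst[0x17+3] := {0x3e,0x65,0x66}
#2 dst[0x03+6] := {0x4e,0x76,0xcf,0x2d,0xc7,0x3e}
#3 dst[0x12+4] := {0x76,0xcf,0x2d,0xc7}
query mem[0x03]=0x4e, mem[0x12]=0x76, mem[0x06]=0x2d, mem[0x19]=0x66

MEM[0x03,0x12,0x06,0x19] = 4e 76 2d 66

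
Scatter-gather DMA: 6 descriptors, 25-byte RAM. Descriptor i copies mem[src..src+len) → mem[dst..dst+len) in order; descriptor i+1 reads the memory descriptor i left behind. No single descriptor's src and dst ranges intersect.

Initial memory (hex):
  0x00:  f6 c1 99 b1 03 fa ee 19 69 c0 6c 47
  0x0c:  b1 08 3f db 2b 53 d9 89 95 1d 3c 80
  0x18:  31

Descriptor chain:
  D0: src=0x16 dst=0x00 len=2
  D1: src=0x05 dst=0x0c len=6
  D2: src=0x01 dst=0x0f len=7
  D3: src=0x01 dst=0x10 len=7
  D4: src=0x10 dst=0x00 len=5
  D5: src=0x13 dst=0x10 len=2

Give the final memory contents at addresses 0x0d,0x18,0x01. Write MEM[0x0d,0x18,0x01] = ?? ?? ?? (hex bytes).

D0: mem[0x00..0x01] <- [3c 80]
D1: mem[0x0c..0x11] <- [fa ee 19 69 c0 6c]
D2: mem[0x0f..0x15] <- [80 99 b1 03 fa ee 19]
D3: mem[0x10..0x16] <- [80 99 b1 03 fa ee 19]
D4: mem[0x00..0x04] <- [80 99 b1 03 fa]
D5: mem[0x10..0x11] <- [03 fa]
query mem[0x0d]=0xee, mem[0x18]=0x31, mem[0x01]=0x99

MEM[0x0d,0x18,0x01] = ee 31 99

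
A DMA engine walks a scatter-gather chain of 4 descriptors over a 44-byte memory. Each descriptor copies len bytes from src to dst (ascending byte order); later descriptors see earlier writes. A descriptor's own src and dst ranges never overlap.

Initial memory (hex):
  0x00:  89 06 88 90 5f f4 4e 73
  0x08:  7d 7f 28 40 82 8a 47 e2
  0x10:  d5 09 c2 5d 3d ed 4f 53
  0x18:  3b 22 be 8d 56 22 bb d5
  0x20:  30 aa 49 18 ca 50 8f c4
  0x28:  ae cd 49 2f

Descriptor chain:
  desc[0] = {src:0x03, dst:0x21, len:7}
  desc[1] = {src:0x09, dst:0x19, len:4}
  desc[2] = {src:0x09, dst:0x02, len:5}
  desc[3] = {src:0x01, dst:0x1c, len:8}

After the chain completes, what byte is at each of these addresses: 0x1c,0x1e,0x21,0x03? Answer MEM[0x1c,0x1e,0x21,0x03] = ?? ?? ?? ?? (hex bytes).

MEM[0x1c,0x1e,0x21,0x03] = 06 28 8a 28

  after D0: wrote 7B at 0x21 = 905ff44e737d7f
  after D1: wrote 4B at 0x19 = 7f284082
  after D2: wrote 5B at 0x02 = 7f2840828a
  after D3: wrote 8B at 0x1c = 067f2840828a737d
query mem[0x1c]=0x06, mem[0x1e]=0x28, mem[0x21]=0x8a, mem[0x03]=0x28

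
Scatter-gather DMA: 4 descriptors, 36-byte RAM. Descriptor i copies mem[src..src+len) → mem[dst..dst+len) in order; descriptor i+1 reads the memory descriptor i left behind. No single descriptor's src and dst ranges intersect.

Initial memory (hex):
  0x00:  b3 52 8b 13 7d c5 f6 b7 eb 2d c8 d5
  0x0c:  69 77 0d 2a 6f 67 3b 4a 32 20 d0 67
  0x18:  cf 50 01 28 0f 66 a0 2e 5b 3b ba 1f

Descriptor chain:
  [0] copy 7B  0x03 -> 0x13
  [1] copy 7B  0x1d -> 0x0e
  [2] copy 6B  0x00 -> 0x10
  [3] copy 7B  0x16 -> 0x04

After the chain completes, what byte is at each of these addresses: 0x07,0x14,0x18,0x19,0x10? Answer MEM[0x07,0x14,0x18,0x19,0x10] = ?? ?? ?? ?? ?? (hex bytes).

MEM[0x07,0x14,0x18,0x19,0x10] = 2d 7d eb 2d b3

D0: mem[0x13..0x19] <- [13 7d c5 f6 b7 eb 2d]
D1: mem[0x0e..0x14] <- [66 a0 2e 5b 3b ba 1f]
D2: mem[0x10..0x15] <- [b3 52 8b 13 7d c5]
D3: mem[0x04..0x0a] <- [f6 b7 eb 2d 01 28 0f]
query mem[0x07]=0x2d, mem[0x14]=0x7d, mem[0x18]=0xeb, mem[0x19]=0x2d, mem[0x10]=0xb3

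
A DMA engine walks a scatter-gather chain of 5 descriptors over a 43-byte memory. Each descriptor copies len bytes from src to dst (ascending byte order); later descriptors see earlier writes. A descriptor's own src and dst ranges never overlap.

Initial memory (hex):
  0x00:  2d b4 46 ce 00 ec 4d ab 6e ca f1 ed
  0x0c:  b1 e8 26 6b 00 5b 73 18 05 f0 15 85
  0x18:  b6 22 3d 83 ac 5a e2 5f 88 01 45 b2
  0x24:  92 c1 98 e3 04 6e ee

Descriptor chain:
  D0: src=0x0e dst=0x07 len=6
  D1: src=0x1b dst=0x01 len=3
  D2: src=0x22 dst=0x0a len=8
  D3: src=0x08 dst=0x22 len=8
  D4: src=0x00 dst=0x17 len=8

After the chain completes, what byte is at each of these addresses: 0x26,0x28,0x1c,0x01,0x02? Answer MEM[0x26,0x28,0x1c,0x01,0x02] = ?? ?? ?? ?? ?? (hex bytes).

MEM[0x26,0x28,0x1c,0x01,0x02] = 92 98 ec 83 ac

#0 dst[0x07+6] := {0x26,0x6b,0x00,0x5b,0x73,0x18}
#1 dst[0x01+3] := {0x83,0xac,0x5a}
#2 dst[0x0a+8] := {0x45,0xb2,0x92,0xc1,0x98,0xe3,0x04,0x6e}
#3 dst[0x22+8] := {0x6b,0x00,0x45,0xb2,0x92,0xc1,0x98,0xe3}
#4 dst[0x17+8] := {0x2d,0x83,0xac,0x5a,0x00,0xec,0x4d,0x26}
query mem[0x26]=0x92, mem[0x28]=0x98, mem[0x1c]=0xec, mem[0x01]=0x83, mem[0x02]=0xac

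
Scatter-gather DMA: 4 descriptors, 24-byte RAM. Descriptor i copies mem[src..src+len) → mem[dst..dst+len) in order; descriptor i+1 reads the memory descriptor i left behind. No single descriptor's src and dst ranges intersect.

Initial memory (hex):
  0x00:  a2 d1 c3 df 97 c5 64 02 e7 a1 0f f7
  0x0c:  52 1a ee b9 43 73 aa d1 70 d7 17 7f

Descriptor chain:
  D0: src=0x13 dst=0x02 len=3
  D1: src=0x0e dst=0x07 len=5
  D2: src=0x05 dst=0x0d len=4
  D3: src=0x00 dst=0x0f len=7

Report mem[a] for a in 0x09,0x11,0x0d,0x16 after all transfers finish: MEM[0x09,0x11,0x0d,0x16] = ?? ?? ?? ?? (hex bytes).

MEM[0x09,0x11,0x0d,0x16] = 43 d1 c5 17

  after D0: wrote 3B at 0x02 = d170d7
  after D1: wrote 5B at 0x07 = eeb94373aa
  after D2: wrote 4B at 0x0d = c564eeb9
  after D3: wrote 7B at 0x0f = a2d1d170d7c564
query mem[0x09]=0x43, mem[0x11]=0xd1, mem[0x0d]=0xc5, mem[0x16]=0x17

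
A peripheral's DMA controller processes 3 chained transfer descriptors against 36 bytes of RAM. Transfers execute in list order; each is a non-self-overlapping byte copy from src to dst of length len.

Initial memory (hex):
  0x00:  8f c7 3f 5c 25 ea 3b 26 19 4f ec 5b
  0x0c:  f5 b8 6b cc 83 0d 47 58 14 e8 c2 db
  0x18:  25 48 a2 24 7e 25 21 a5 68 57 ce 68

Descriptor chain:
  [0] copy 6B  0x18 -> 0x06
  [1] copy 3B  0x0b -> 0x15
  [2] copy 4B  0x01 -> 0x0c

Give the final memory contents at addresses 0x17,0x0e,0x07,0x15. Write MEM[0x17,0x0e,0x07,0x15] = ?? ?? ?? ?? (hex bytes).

MEM[0x17,0x0e,0x07,0x15] = b8 5c 48 25

[0] 0x18->0x06 len=6 : 25 48 a2 24 7e 25
[1] 0x0b->0x15 len=3 : 25 f5 b8
[2] 0x01->0x0c len=4 : c7 3f 5c 25
query mem[0x17]=0xb8, mem[0x0e]=0x5c, mem[0x07]=0x48, mem[0x15]=0x25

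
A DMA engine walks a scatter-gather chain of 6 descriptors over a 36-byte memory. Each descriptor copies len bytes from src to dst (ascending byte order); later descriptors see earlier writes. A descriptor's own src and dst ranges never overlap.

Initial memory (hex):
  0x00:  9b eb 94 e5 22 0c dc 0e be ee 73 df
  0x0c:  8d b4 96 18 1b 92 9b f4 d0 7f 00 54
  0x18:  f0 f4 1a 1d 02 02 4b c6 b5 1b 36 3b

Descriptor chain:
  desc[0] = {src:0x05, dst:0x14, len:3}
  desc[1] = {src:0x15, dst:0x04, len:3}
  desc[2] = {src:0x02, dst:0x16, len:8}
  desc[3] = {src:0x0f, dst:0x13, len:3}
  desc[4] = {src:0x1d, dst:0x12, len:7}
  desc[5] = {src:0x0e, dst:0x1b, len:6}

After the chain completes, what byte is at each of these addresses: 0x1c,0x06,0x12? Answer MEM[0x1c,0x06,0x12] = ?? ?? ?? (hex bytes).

MEM[0x1c,0x06,0x12] = 18 54 ee

[0] 0x05->0x14 len=3 : 0c dc 0e
[1] 0x15->0x04 len=3 : dc 0e 54
[2] 0x02->0x16 len=8 : 94 e5 dc 0e 54 0e be ee
[3] 0x0f->0x13 len=3 : 18 1b 92
[4] 0x1d->0x12 len=7 : ee 4b c6 b5 1b 36 3b
[5] 0x0e->0x1b len=6 : 96 18 1b 92 ee 4b
query mem[0x1c]=0x18, mem[0x06]=0x54, mem[0x12]=0xee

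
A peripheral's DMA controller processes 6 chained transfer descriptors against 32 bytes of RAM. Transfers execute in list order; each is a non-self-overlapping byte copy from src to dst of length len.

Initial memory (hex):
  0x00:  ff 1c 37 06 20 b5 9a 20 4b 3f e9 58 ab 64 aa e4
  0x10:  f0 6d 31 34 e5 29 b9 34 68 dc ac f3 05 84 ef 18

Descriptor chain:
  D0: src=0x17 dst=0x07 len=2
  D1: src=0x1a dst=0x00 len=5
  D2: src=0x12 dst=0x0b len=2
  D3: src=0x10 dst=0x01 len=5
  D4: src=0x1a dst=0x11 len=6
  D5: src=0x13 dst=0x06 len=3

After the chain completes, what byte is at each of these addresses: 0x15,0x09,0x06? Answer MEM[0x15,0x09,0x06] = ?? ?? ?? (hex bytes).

MEM[0x15,0x09,0x06] = ef 3f 05

D0: mem[0x07..0x08] <- [34 68]
D1: mem[0x00..0x04] <- [ac f3 05 84 ef]
D2: mem[0x0b..0x0c] <- [31 34]
D3: mem[0x01..0x05] <- [f0 6d 31 34 e5]
D4: mem[0x11..0x16] <- [ac f3 05 84 ef 18]
D5: mem[0x06..0x08] <- [05 84 ef]
query mem[0x15]=0xef, mem[0x09]=0x3f, mem[0x06]=0x05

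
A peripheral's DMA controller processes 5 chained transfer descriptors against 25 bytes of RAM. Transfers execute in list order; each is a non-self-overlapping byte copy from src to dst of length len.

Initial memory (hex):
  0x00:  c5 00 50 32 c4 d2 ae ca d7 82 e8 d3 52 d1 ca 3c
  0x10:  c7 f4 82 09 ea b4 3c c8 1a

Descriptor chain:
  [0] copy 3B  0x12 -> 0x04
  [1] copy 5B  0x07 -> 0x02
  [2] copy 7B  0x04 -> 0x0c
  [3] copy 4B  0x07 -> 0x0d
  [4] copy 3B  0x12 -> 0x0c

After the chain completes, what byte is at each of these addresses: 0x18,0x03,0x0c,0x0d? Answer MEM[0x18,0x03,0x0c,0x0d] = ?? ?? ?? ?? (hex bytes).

  after D0: wrote 3B at 0x04 = 8209ea
  after D1: wrote 5B at 0x02 = cad782e8d3
  after D2: wrote 7B at 0x0c = 82e8d3cad782e8
  after D3: wrote 4B at 0x0d = cad782e8
  after D4: wrote 3B at 0x0c = e809ea
query mem[0x18]=0x1a, mem[0x03]=0xd7, mem[0x0c]=0xe8, mem[0x0d]=0x09

MEM[0x18,0x03,0x0c,0x0d] = 1a d7 e8 09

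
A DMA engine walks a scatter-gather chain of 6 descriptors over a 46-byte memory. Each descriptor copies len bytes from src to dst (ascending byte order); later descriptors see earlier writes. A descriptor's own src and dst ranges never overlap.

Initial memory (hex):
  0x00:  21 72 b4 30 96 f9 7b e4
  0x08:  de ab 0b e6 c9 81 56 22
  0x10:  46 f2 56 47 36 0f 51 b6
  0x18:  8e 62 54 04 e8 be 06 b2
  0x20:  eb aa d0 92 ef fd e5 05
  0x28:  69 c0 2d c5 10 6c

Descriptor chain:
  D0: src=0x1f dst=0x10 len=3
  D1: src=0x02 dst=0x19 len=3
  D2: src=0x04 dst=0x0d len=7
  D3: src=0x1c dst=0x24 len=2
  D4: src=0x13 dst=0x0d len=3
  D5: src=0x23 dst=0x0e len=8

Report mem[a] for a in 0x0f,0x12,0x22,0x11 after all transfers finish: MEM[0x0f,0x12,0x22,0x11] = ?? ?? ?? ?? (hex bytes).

#0 dst[0x10+3] := {0xb2,0xeb,0xaa}
#1 dst[0x19+3] := {0xb4,0x30,0x96}
#2 dst[0x0d+7] := {0x96,0xf9,0x7b,0xe4,0xde,0xab,0x0b}
#3 dst[0x24+2] := {0xe8,0xbe}
#4 dst[0x0d+3] := {0x0b,0x36,0x0f}
#5 dst[0x0e+8] := {0x92,0xe8,0xbe,0xe5,0x05,0x69,0xc0,0x2d}
query mem[0x0f]=0xe8, mem[0x12]=0x05, mem[0x22]=0xd0, mem[0x11]=0xe5

MEM[0x0f,0x12,0x22,0x11] = e8 05 d0 e5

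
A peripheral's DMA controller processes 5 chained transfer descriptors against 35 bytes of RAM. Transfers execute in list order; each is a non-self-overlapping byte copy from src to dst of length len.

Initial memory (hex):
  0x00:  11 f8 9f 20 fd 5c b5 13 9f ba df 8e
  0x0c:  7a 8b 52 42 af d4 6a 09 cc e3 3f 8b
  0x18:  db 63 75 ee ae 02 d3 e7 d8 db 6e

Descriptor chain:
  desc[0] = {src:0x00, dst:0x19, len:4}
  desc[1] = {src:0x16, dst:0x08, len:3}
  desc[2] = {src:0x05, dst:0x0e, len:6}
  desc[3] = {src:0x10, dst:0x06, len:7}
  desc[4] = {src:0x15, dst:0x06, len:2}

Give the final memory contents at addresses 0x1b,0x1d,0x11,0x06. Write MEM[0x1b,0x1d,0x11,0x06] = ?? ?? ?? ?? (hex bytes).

[0] 0x00->0x19 len=4 : 11 f8 9f 20
[1] 0x16->0x08 len=3 : 3f 8b db
[2] 0x05->0x0e len=6 : 5c b5 13 3f 8b db
[3] 0x10->0x06 len=7 : 13 3f 8b db cc e3 3f
[4] 0x15->0x06 len=2 : e3 3f
query mem[0x1b]=0x9f, mem[0x1d]=0x02, mem[0x11]=0x3f, mem[0x06]=0xe3

MEM[0x1b,0x1d,0x11,0x06] = 9f 02 3f e3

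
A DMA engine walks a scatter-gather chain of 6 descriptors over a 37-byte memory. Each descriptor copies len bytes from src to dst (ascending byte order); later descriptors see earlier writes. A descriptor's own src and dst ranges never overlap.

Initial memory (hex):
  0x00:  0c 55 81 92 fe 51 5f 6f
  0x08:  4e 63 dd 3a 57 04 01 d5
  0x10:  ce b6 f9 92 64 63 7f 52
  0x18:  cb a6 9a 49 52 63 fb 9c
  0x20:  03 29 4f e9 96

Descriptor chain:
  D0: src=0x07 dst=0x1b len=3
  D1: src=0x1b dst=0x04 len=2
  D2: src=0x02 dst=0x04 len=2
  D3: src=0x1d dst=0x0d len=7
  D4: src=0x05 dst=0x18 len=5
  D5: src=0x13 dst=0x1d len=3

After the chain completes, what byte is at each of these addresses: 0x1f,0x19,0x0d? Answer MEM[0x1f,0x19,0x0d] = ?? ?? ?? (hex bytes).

MEM[0x1f,0x19,0x0d] = 63 5f 63

D0: mem[0x1b..0x1d] <- [6f 4e 63]
D1: mem[0x04..0x05] <- [6f 4e]
D2: mem[0x04..0x05] <- [81 92]
D3: mem[0x0d..0x13] <- [63 fb 9c 03 29 4f e9]
D4: mem[0x18..0x1c] <- [92 5f 6f 4e 63]
D5: mem[0x1d..0x1f] <- [e9 64 63]
query mem[0x1f]=0x63, mem[0x19]=0x5f, mem[0x0d]=0x63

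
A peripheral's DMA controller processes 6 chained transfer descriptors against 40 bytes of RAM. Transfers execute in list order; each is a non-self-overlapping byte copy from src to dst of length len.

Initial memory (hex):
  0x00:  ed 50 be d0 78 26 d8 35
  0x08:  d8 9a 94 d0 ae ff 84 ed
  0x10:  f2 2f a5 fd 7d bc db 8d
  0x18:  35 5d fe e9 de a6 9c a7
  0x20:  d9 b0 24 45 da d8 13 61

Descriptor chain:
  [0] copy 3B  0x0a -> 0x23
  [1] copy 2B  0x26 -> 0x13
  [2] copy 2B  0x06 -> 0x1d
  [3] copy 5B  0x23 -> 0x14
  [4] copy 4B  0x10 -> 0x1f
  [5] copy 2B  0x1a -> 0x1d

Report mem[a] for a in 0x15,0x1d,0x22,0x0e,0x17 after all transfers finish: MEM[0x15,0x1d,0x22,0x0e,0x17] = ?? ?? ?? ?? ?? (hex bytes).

MEM[0x15,0x1d,0x22,0x0e,0x17] = d0 fe 13 84 13

[0] 0x0a->0x23 len=3 : 94 d0 ae
[1] 0x26->0x13 len=2 : 13 61
[2] 0x06->0x1d len=2 : d8 35
[3] 0x23->0x14 len=5 : 94 d0 ae 13 61
[4] 0x10->0x1f len=4 : f2 2f a5 13
[5] 0x1a->0x1d len=2 : fe e9
query mem[0x15]=0xd0, mem[0x1d]=0xfe, mem[0x22]=0x13, mem[0x0e]=0x84, mem[0x17]=0x13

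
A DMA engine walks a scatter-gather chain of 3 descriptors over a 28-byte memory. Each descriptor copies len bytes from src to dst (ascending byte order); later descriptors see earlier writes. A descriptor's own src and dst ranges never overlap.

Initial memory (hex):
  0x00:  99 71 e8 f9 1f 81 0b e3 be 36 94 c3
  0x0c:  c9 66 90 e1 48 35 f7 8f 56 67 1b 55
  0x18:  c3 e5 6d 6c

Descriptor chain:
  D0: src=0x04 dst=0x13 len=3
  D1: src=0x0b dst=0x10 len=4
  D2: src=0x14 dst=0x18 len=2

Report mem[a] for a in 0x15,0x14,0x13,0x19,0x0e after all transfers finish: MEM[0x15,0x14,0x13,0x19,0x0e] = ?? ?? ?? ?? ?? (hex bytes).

D0: mem[0x13..0x15] <- [1f 81 0b]
D1: mem[0x10..0x13] <- [c3 c9 66 90]
D2: mem[0x18..0x19] <- [81 0b]
query mem[0x15]=0x0b, mem[0x14]=0x81, mem[0x13]=0x90, mem[0x19]=0x0b, mem[0x0e]=0x90

MEM[0x15,0x14,0x13,0x19,0x0e] = 0b 81 90 0b 90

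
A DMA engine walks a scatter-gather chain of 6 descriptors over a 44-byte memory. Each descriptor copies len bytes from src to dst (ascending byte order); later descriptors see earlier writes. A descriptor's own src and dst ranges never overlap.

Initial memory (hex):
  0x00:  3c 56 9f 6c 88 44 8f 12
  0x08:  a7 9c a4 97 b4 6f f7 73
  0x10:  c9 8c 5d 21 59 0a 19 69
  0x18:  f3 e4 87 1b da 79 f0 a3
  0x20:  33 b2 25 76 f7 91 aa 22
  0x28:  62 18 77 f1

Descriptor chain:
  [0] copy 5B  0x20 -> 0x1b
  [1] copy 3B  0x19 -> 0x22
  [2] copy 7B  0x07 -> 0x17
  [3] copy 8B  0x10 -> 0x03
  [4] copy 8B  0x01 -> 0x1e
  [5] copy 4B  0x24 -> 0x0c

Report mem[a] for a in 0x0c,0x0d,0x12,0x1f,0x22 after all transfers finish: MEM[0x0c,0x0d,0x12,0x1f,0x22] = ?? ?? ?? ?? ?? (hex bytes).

MEM[0x0c,0x0d,0x12,0x1f,0x22] = 59 0a 5d 9f 5d

#0 dst[0x1b+5] := {0x33,0xb2,0x25,0x76,0xf7}
#1 dst[0x22+3] := {0xe4,0x87,0x33}
#2 dst[0x17+7] := {0x12,0xa7,0x9c,0xa4,0x97,0xb4,0x6f}
#3 dst[0x03+8] := {0xc9,0x8c,0x5d,0x21,0x59,0x0a,0x19,0x12}
#4 dst[0x1e+8] := {0x56,0x9f,0xc9,0x8c,0x5d,0x21,0x59,0x0a}
#5 dst[0x0c+4] := {0x59,0x0a,0xaa,0x22}
query mem[0x0c]=0x59, mem[0x0d]=0x0a, mem[0x12]=0x5d, mem[0x1f]=0x9f, mem[0x22]=0x5d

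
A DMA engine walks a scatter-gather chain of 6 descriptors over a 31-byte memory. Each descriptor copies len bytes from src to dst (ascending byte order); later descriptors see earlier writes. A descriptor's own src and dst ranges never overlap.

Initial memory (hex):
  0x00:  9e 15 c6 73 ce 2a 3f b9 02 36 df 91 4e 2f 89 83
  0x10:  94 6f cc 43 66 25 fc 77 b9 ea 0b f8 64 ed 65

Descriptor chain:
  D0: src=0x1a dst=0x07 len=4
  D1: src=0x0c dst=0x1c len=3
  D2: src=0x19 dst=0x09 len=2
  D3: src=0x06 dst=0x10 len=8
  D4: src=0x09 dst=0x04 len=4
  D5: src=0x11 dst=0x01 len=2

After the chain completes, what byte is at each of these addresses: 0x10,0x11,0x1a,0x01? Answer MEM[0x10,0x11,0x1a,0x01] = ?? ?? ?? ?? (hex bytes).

[0] 0x1a->0x07 len=4 : 0b f8 64 ed
[1] 0x0c->0x1c len=3 : 4e 2f 89
[2] 0x19->0x09 len=2 : ea 0b
[3] 0x06->0x10 len=8 : 3f 0b f8 ea 0b 91 4e 2f
[4] 0x09->0x04 len=4 : ea 0b 91 4e
[5] 0x11->0x01 len=2 : 0b f8
query mem[0x10]=0x3f, mem[0x11]=0x0b, mem[0x1a]=0x0b, mem[0x01]=0x0b

MEM[0x10,0x11,0x1a,0x01] = 3f 0b 0b 0b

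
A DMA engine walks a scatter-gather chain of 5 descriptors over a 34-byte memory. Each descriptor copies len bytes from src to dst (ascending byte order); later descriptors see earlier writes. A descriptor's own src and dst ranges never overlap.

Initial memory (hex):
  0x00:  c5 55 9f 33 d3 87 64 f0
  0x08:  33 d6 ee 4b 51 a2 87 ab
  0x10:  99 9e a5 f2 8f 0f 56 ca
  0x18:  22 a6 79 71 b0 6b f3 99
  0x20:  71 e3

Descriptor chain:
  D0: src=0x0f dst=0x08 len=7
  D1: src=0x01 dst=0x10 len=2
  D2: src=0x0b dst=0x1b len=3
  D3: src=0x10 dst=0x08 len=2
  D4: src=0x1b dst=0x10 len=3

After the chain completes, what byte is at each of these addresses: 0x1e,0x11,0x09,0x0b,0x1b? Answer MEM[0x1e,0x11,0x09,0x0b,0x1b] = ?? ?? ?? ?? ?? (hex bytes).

#0 dst[0x08+7] := {0xab,0x99,0x9e,0xa5,0xf2,0x8f,0x0f}
#1 dst[0x10+2] := {0x55,0x9f}
#2 dst[0x1b+3] := {0xa5,0xf2,0x8f}
#3 dst[0x08+2] := {0x55,0x9f}
#4 dst[0x10+3] := {0xa5,0xf2,0x8f}
query mem[0x1e]=0xf3, mem[0x11]=0xf2, mem[0x09]=0x9f, mem[0x0b]=0xa5, mem[0x1b]=0xa5

MEM[0x1e,0x11,0x09,0x0b,0x1b] = f3 f2 9f a5 a5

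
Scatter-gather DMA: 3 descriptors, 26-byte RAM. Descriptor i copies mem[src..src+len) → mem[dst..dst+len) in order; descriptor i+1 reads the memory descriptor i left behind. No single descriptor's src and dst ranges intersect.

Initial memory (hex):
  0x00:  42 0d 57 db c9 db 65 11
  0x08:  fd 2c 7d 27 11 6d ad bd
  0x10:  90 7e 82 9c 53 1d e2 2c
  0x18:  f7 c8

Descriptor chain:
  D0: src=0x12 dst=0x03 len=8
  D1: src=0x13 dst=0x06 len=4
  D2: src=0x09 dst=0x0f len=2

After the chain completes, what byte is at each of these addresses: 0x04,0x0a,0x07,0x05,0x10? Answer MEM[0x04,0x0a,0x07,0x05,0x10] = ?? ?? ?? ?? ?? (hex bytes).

  after D0: wrote 8B at 0x03 = 829c531de22cf7c8
  after D1: wrote 4B at 0x06 = 9c531de2
  after D2: wrote 2B at 0x0f = e2c8
query mem[0x04]=0x9c, mem[0x0a]=0xc8, mem[0x07]=0x53, mem[0x05]=0x53, mem[0x10]=0xc8

MEM[0x04,0x0a,0x07,0x05,0x10] = 9c c8 53 53 c8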